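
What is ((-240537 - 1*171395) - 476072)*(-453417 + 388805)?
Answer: 57375714448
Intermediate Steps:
((-240537 - 1*171395) - 476072)*(-453417 + 388805) = ((-240537 - 171395) - 476072)*(-64612) = (-411932 - 476072)*(-64612) = -888004*(-64612) = 57375714448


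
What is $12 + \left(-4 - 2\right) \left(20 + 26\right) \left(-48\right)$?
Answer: $13260$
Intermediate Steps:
$12 + \left(-4 - 2\right) \left(20 + 26\right) \left(-48\right) = 12 + \left(-6\right) 46 \left(-48\right) = 12 - -13248 = 12 + 13248 = 13260$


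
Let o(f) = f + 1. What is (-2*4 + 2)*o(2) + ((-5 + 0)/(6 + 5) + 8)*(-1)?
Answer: -281/11 ≈ -25.545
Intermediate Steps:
o(f) = 1 + f
(-2*4 + 2)*o(2) + ((-5 + 0)/(6 + 5) + 8)*(-1) = (-2*4 + 2)*(1 + 2) + ((-5 + 0)/(6 + 5) + 8)*(-1) = (-8 + 2)*3 + (-5/11 + 8)*(-1) = -6*3 + (-5*1/11 + 8)*(-1) = -18 + (-5/11 + 8)*(-1) = -18 + (83/11)*(-1) = -18 - 83/11 = -281/11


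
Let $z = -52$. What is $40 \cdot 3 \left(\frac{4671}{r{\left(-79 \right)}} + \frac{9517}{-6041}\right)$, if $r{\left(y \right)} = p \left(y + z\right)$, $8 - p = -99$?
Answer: $- \frac{19394076000}{84676697} \approx -229.04$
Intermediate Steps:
$p = 107$ ($p = 8 - -99 = 8 + 99 = 107$)
$r{\left(y \right)} = -5564 + 107 y$ ($r{\left(y \right)} = 107 \left(y - 52\right) = 107 \left(-52 + y\right) = -5564 + 107 y$)
$40 \cdot 3 \left(\frac{4671}{r{\left(-79 \right)}} + \frac{9517}{-6041}\right) = 40 \cdot 3 \left(\frac{4671}{-5564 + 107 \left(-79\right)} + \frac{9517}{-6041}\right) = 120 \left(\frac{4671}{-5564 - 8453} + 9517 \left(- \frac{1}{6041}\right)\right) = 120 \left(\frac{4671}{-14017} - \frac{9517}{6041}\right) = 120 \left(4671 \left(- \frac{1}{14017}\right) - \frac{9517}{6041}\right) = 120 \left(- \frac{4671}{14017} - \frac{9517}{6041}\right) = 120 \left(- \frac{161617300}{84676697}\right) = - \frac{19394076000}{84676697}$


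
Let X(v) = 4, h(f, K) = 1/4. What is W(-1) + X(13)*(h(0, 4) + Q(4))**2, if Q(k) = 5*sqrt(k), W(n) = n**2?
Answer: 1685/4 ≈ 421.25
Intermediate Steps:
h(f, K) = 1/4
W(-1) + X(13)*(h(0, 4) + Q(4))**2 = (-1)**2 + 4*(1/4 + 5*sqrt(4))**2 = 1 + 4*(1/4 + 5*2)**2 = 1 + 4*(1/4 + 10)**2 = 1 + 4*(41/4)**2 = 1 + 4*(1681/16) = 1 + 1681/4 = 1685/4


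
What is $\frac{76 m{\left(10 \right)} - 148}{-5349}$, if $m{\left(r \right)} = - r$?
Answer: $\frac{908}{5349} \approx 0.16975$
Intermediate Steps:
$\frac{76 m{\left(10 \right)} - 148}{-5349} = \frac{76 \left(\left(-1\right) 10\right) - 148}{-5349} = \left(76 \left(-10\right) - 148\right) \left(- \frac{1}{5349}\right) = \left(-760 - 148\right) \left(- \frac{1}{5349}\right) = \left(-908\right) \left(- \frac{1}{5349}\right) = \frac{908}{5349}$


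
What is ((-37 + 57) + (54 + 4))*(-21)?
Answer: -1638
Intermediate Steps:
((-37 + 57) + (54 + 4))*(-21) = (20 + 58)*(-21) = 78*(-21) = -1638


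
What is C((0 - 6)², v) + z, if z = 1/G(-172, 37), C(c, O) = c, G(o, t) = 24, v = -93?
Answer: 865/24 ≈ 36.042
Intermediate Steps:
z = 1/24 ≈ 0.041667
C((0 - 6)², v) + z = (0 - 6)² + 1/24 = (-6)² + 1/24 = 36 + 1/24 = 865/24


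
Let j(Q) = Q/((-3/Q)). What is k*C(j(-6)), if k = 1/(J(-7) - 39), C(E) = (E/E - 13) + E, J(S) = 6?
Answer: 8/11 ≈ 0.72727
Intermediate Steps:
j(Q) = -Q²/3 (j(Q) = Q*(-Q/3) = -Q²/3)
C(E) = -12 + E (C(E) = (1 - 13) + E = -12 + E)
k = -1/33 (k = 1/(6 - 39) = 1/(-33) = -1/33 ≈ -0.030303)
k*C(j(-6)) = -(-12 - ⅓*(-6)²)/33 = -(-12 - ⅓*36)/33 = -(-12 - 12)/33 = -1/33*(-24) = 8/11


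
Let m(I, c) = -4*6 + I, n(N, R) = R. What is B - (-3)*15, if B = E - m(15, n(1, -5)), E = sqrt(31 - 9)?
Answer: 54 + sqrt(22) ≈ 58.690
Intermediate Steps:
m(I, c) = -24 + I
E = sqrt(22) ≈ 4.6904
B = 9 + sqrt(22) (B = sqrt(22) - (-24 + 15) = sqrt(22) - 1*(-9) = sqrt(22) + 9 = 9 + sqrt(22) ≈ 13.690)
B - (-3)*15 = (9 + sqrt(22)) - (-3)*15 = (9 + sqrt(22)) - 1*(-45) = (9 + sqrt(22)) + 45 = 54 + sqrt(22)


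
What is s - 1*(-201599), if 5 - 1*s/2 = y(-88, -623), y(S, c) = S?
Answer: 201785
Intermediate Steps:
s = 186 (s = 10 - 2*(-88) = 10 + 176 = 186)
s - 1*(-201599) = 186 - 1*(-201599) = 186 + 201599 = 201785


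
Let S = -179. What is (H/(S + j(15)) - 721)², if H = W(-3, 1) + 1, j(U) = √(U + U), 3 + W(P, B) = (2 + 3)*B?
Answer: 532708003099294/1024704121 + 138482808*√30/1024704121 ≈ 5.1987e+5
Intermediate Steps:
W(P, B) = -3 + 5*B (W(P, B) = -3 + (2 + 3)*B = -3 + 5*B)
j(U) = √2*√U (j(U) = √(2*U) = √2*√U)
H = 3 (H = (-3 + 5*1) + 1 = (-3 + 5) + 1 = 2 + 1 = 3)
(H/(S + j(15)) - 721)² = (3/(-179 + √2*√15) - 721)² = (3/(-179 + √30) - 721)² = (-721 + 3/(-179 + √30))²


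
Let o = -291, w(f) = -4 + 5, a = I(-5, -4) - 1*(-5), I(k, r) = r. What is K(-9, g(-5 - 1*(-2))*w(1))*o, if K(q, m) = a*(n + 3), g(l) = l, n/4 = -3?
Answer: 2619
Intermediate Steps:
a = 1 (a = -4 - 1*(-5) = -4 + 5 = 1)
w(f) = 1
n = -12 (n = 4*(-3) = -12)
K(q, m) = -9 (K(q, m) = 1*(-12 + 3) = 1*(-9) = -9)
K(-9, g(-5 - 1*(-2))*w(1))*o = -9*(-291) = 2619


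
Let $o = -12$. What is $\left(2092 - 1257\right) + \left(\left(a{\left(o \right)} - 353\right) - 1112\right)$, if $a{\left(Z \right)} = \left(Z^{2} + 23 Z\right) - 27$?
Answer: $-789$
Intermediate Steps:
$a{\left(Z \right)} = -27 + Z^{2} + 23 Z$
$\left(2092 - 1257\right) + \left(\left(a{\left(o \right)} - 353\right) - 1112\right) = \left(2092 - 1257\right) + \left(\left(\left(-27 + \left(-12\right)^{2} + 23 \left(-12\right)\right) - 353\right) - 1112\right) = 835 - 1624 = -789$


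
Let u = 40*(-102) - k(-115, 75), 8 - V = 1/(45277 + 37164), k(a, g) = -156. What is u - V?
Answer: -324158011/82441 ≈ -3932.0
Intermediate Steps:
V = 659527/82441 (V = 8 - 1/(45277 + 37164) = 8 - 1/82441 = 659527/82441 ≈ 8.0000)
u = -3924 (u = 40*(-102) - 1*(-156) = -4080 + 156 = -3924)
u - V = -3924 - 1*659527/82441 = -3924 - 659527/82441 = -324158011/82441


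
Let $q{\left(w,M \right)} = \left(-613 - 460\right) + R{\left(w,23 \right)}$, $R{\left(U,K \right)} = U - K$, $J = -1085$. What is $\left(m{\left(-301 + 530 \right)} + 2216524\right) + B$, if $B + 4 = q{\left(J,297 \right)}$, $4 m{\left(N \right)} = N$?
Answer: $\frac{8857585}{4} \approx 2.2144 \cdot 10^{6}$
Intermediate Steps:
$m{\left(N \right)} = \frac{N}{4}$
$q{\left(w,M \right)} = -1096 + w$ ($q{\left(w,M \right)} = \left(-613 - 460\right) + \left(w - 23\right) = -1073 + \left(w - 23\right) = -1073 + \left(-23 + w\right) = -1096 + w$)
$B = -2185$ ($B = -4 - 2181 = -2185$)
$\left(m{\left(-301 + 530 \right)} + 2216524\right) + B = \left(\frac{-301 + 530}{4} + 2216524\right) - 2185 = \left(\frac{1}{4} \cdot 229 + 2216524\right) - 2185 = \left(\frac{229}{4} + 2216524\right) - 2185 = \frac{8866325}{4} - 2185 = \frac{8857585}{4}$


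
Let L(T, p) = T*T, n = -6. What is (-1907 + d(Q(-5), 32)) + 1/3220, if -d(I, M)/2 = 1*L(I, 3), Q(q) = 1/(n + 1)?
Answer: -30703983/16100 ≈ -1907.1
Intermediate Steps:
L(T, p) = T²
Q(q) = -⅕ (Q(q) = 1/(-6 + 1) = 1/(-5) = -⅕)
d(I, M) = -2*I²
(-1907 + d(Q(-5), 32)) + 1/3220 = (-1907 - 2*(-⅕)²) + 1/3220 = (-1907 - 2*1/25) + 1/3220 = (-1907 - 2/25) + 1/3220 = -47677/25 + 1/3220 = -30703983/16100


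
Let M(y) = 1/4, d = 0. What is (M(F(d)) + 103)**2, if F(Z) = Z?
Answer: 170569/16 ≈ 10661.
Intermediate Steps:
M(y) = 1/4
(M(F(d)) + 103)**2 = (1/4 + 103)**2 = (413/4)**2 = 170569/16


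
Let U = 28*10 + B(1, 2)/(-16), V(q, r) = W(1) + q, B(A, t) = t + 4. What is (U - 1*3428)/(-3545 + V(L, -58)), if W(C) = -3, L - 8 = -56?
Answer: 25187/28768 ≈ 0.87552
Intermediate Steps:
L = -48 (L = 8 - 56 = -48)
B(A, t) = 4 + t
V(q, r) = -3 + q
U = 2237/8 (U = 28*10 + (4 + 2)/(-16) = 280 + 6*(-1/16) = 280 - 3/8 = 2237/8 ≈ 279.63)
(U - 1*3428)/(-3545 + V(L, -58)) = (2237/8 - 1*3428)/(-3545 + (-3 - 48)) = (2237/8 - 3428)/(-3545 - 51) = -25187/8/(-3596) = -25187/8*(-1/3596) = 25187/28768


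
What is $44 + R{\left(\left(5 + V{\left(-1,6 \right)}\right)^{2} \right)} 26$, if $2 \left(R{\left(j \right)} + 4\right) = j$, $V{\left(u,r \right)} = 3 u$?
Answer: $-8$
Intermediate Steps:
$R{\left(j \right)} = -4 + \frac{j}{2}$
$44 + R{\left(\left(5 + V{\left(-1,6 \right)}\right)^{2} \right)} 26 = 44 + \left(-4 + \frac{\left(5 + 3 \left(-1\right)\right)^{2}}{2}\right) 26 = 44 + \left(-4 + \frac{\left(5 - 3\right)^{2}}{2}\right) 26 = 44 + \left(-4 + \frac{2^{2}}{2}\right) 26 = 44 + \left(-4 + \frac{1}{2} \cdot 4\right) 26 = 44 + \left(-4 + 2\right) 26 = 44 - 52 = -8$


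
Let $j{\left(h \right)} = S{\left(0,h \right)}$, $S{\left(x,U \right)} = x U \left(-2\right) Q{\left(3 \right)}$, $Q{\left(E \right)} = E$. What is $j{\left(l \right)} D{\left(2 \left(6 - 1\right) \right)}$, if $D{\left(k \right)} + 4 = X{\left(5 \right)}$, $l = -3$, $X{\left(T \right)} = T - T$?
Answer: $0$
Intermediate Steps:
$X{\left(T \right)} = 0$
$D{\left(k \right)} = -4$ ($D{\left(k \right)} = -4 + 0 = -4$)
$S{\left(x,U \right)} = - 6 U x$ ($S{\left(x,U \right)} = x U \left(-2\right) 3 = U x \left(-2\right) 3 = - 2 U x 3 = - 6 U x$)
$j{\left(h \right)} = 0$ ($j{\left(h \right)} = \left(-6\right) h 0 = 0$)
$j{\left(l \right)} D{\left(2 \left(6 - 1\right) \right)} = 0 \left(-4\right) = 0$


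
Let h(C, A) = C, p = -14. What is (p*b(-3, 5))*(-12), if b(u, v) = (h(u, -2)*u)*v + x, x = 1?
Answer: 7728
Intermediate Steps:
b(u, v) = 1 + v*u² (b(u, v) = (u*u)*v + 1 = u²*v + 1 = v*u² + 1 = 1 + v*u²)
(p*b(-3, 5))*(-12) = -14*(1 + 5*(-3)²)*(-12) = -14*(1 + 5*9)*(-12) = -14*(1 + 45)*(-12) = -14*46*(-12) = -644*(-12) = 7728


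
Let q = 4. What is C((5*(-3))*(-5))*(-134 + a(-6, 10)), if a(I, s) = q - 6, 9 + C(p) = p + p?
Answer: -19176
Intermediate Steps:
C(p) = -9 + 2*p (C(p) = -9 + (p + p) = -9 + 2*p)
a(I, s) = -2 (a(I, s) = 4 - 6 = -2)
C((5*(-3))*(-5))*(-134 + a(-6, 10)) = (-9 + 2*((5*(-3))*(-5)))*(-134 - 2) = (-9 + 2*(-15*(-5)))*(-136) = (-9 + 2*75)*(-136) = (-9 + 150)*(-136) = 141*(-136) = -19176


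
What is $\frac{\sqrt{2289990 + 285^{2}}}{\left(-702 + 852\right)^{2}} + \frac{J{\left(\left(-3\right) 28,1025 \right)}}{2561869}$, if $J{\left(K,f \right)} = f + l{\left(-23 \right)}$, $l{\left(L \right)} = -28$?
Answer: $\frac{997}{2561869} + \frac{\sqrt{2371215}}{22500} \approx 0.068828$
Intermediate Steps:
$J{\left(K,f \right)} = -28 + f$ ($J{\left(K,f \right)} = f - 28 = -28 + f$)
$\frac{\sqrt{2289990 + 285^{2}}}{\left(-702 + 852\right)^{2}} + \frac{J{\left(\left(-3\right) 28,1025 \right)}}{2561869} = \frac{\sqrt{2289990 + 285^{2}}}{\left(-702 + 852\right)^{2}} + \frac{-28 + 1025}{2561869} = \frac{\sqrt{2289990 + 81225}}{150^{2}} + 997 \cdot \frac{1}{2561869} = \frac{\sqrt{2371215}}{22500} + \frac{997}{2561869} = \frac{997}{2561869} + \frac{\sqrt{2371215}}{22500}$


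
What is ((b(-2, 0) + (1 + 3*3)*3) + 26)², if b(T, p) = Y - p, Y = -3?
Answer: 2809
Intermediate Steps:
b(T, p) = -3 - p
((b(-2, 0) + (1 + 3*3)*3) + 26)² = (((-3 - 1*0) + (1 + 3*3)*3) + 26)² = (((-3 + 0) + (1 + 9)*3) + 26)² = ((-3 + 10*3) + 26)² = ((-3 + 30) + 26)² = (27 + 26)² = 53² = 2809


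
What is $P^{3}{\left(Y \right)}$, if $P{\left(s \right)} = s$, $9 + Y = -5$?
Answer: $-2744$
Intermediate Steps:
$Y = -14$ ($Y = -9 - 5 = -14$)
$P^{3}{\left(Y \right)} = \left(-14\right)^{3} = -2744$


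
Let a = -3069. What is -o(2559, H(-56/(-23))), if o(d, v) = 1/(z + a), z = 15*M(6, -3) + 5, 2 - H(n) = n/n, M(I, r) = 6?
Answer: 1/2974 ≈ 0.00033625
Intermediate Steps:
H(n) = 1 (H(n) = 2 - n/n = 2 - 1*1 = 2 - 1 = 1)
z = 95 (z = 15*6 + 5 = 90 + 5 = 95)
o(d, v) = -1/2974 (o(d, v) = 1/(95 - 3069) = 1/(-2974) = -1/2974)
-o(2559, H(-56/(-23))) = -1*(-1/2974) = 1/2974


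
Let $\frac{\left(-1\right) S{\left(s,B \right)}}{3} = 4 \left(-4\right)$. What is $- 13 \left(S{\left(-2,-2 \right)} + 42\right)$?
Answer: $-1170$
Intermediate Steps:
$S{\left(s,B \right)} = 48$ ($S{\left(s,B \right)} = - 3 \cdot 4 \left(-4\right) = \left(-3\right) \left(-16\right) = 48$)
$- 13 \left(S{\left(-2,-2 \right)} + 42\right) = - 13 \left(48 + 42\right) = \left(-13\right) 90 = -1170$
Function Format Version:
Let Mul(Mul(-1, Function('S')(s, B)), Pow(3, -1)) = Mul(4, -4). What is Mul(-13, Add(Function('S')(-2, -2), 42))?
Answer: -1170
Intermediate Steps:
Function('S')(s, B) = 48 (Function('S')(s, B) = Mul(-3, Mul(4, -4)) = Mul(-3, -16) = 48)
Mul(-13, Add(Function('S')(-2, -2), 42)) = Mul(-13, Add(48, 42)) = Mul(-13, 90) = -1170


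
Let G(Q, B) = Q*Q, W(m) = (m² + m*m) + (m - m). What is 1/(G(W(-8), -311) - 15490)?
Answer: 1/894 ≈ 0.0011186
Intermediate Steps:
W(m) = 2*m² (W(m) = (m² + m²) + 0 = 2*m² + 0 = 2*m²)
G(Q, B) = Q²
1/(G(W(-8), -311) - 15490) = 1/((2*(-8)²)² - 15490) = 1/((2*64)² - 15490) = 1/(128² - 15490) = 1/(16384 - 15490) = 1/894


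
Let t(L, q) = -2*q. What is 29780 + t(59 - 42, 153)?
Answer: 29474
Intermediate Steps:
29780 + t(59 - 42, 153) = 29780 - 2*153 = 29780 - 306 = 29474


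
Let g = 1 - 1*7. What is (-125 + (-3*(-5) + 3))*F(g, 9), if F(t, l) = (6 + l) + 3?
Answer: -1926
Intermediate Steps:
g = -6 (g = 1 - 7 = -6)
F(t, l) = 9 + l
(-125 + (-3*(-5) + 3))*F(g, 9) = (-125 + (-3*(-5) + 3))*(9 + 9) = (-125 + (15 + 3))*18 = (-125 + 18)*18 = -107*18 = -1926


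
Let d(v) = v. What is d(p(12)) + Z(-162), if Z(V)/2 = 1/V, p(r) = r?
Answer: 971/81 ≈ 11.988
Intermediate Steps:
Z(V) = 2/V
d(p(12)) + Z(-162) = 12 + 2/(-162) = 12 + 2*(-1/162) = 12 - 1/81 = 971/81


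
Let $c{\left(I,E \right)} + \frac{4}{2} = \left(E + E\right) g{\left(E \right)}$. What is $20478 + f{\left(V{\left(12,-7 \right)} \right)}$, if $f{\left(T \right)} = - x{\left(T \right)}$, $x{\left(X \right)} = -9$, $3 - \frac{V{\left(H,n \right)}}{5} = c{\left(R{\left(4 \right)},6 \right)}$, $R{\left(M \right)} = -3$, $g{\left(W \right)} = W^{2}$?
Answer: $20487$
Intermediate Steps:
$c{\left(I,E \right)} = -2 + 2 E^{3}$ ($c{\left(I,E \right)} = -2 + \left(E + E\right) E^{2} = -2 + 2 E E^{2} = -2 + 2 E^{3}$)
$V{\left(H,n \right)} = -2135$ ($V{\left(H,n \right)} = 15 - 5 \left(-2 + 2 \cdot 6^{3}\right) = 15 - 5 \left(-2 + 2 \cdot 216\right) = 15 - 5 \left(-2 + 432\right) = 15 - 2150 = -2135$)
$f{\left(T \right)} = 9$ ($f{\left(T \right)} = \left(-1\right) \left(-9\right) = 9$)
$20478 + f{\left(V{\left(12,-7 \right)} \right)} = 20478 + 9 = 20487$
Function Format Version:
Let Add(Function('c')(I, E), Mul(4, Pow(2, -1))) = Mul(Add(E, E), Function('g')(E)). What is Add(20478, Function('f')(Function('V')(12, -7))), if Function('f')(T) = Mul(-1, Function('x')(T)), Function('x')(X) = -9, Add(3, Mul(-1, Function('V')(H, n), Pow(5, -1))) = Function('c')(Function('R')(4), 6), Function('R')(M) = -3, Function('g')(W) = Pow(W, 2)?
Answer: 20487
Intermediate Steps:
Function('c')(I, E) = Add(-2, Mul(2, Pow(E, 3))) (Function('c')(I, E) = Add(-2, Mul(Add(E, E), Pow(E, 2))) = Add(-2, Mul(Mul(2, E), Pow(E, 2))) = Add(-2, Mul(2, Pow(E, 3))))
Function('V')(H, n) = -2135 (Function('V')(H, n) = Add(15, Mul(-5, Add(-2, Mul(2, Pow(6, 3))))) = Add(15, Mul(-5, Add(-2, Mul(2, 216)))) = Add(15, Mul(-5, Add(-2, 432))) = Add(15, Mul(-5, 430)) = Add(15, -2150) = -2135)
Function('f')(T) = 9 (Function('f')(T) = Mul(-1, -9) = 9)
Add(20478, Function('f')(Function('V')(12, -7))) = Add(20478, 9) = 20487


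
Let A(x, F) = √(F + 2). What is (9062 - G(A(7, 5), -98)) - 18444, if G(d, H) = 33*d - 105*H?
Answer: -19672 - 33*√7 ≈ -19759.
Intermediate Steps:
A(x, F) = √(2 + F)
G(d, H) = -105*H + 33*d
(9062 - G(A(7, 5), -98)) - 18444 = (9062 - (-105*(-98) + 33*√(2 + 5))) - 18444 = (9062 - (10290 + 33*√7)) - 18444 = (9062 + (-10290 - 33*√7)) - 18444 = (-1228 - 33*√7) - 18444 = -19672 - 33*√7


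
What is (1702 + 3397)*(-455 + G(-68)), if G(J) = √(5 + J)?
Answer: -2320045 + 15297*I*√7 ≈ -2.32e+6 + 40472.0*I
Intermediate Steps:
(1702 + 3397)*(-455 + G(-68)) = (1702 + 3397)*(-455 + √(5 - 68)) = 5099*(-455 + √(-63)) = 5099*(-455 + 3*I*√7) = -2320045 + 15297*I*√7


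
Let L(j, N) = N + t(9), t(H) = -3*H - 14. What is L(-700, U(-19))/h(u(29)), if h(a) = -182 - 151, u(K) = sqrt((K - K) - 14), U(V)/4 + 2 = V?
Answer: 125/333 ≈ 0.37538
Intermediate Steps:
t(H) = -14 - 3*H
U(V) = -8 + 4*V
L(j, N) = -41 + N (L(j, N) = N + (-14 - 3*9) = N + (-14 - 27) = N - 41 = -41 + N)
u(K) = I*sqrt(14) (u(K) = sqrt(0 - 14) = sqrt(-14) = I*sqrt(14))
h(a) = -333
L(-700, U(-19))/h(u(29)) = (-41 + (-8 + 4*(-19)))/(-333) = (-41 + (-8 - 76))*(-1/333) = (-41 - 84)*(-1/333) = -125*(-1/333) = 125/333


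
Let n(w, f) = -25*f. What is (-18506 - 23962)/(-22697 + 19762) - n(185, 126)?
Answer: 9287718/2935 ≈ 3164.5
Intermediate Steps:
(-18506 - 23962)/(-22697 + 19762) - n(185, 126) = (-18506 - 23962)/(-22697 + 19762) - (-25)*126 = -42468/(-2935) - 1*(-3150) = -42468*(-1/2935) + 3150 = 42468/2935 + 3150 = 9287718/2935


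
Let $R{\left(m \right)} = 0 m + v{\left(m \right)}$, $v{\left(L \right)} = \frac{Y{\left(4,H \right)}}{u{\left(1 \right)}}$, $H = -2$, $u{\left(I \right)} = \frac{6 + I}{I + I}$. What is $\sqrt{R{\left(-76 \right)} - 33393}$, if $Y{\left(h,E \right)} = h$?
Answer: $\frac{i \sqrt{1636201}}{7} \approx 182.73 i$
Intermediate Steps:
$u{\left(I \right)} = \frac{6 + I}{2 I}$
$v{\left(L \right)} = \frac{8}{7}$ ($v{\left(L \right)} = \frac{4}{\frac{1}{2} \cdot 1^{-1} \left(6 + 1\right)} = \frac{4}{\frac{1}{2} \cdot 1 \cdot 7} = \frac{4}{\frac{7}{2}} = 4 \cdot \frac{2}{7} = \frac{8}{7}$)
$R{\left(m \right)} = \frac{8}{7}$ ($R{\left(m \right)} = 0 m + \frac{8}{7} = 0 + \frac{8}{7} = \frac{8}{7}$)
$\sqrt{R{\left(-76 \right)} - 33393} = \sqrt{\frac{8}{7} - 33393} = \sqrt{- \frac{233743}{7}} = \frac{i \sqrt{1636201}}{7}$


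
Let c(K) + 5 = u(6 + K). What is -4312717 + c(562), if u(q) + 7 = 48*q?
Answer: -4285465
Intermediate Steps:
u(q) = -7 + 48*q
c(K) = 276 + 48*K (c(K) = -5 + (-7 + 48*(6 + K)) = -5 + (-7 + (288 + 48*K)) = -5 + (281 + 48*K) = 276 + 48*K)
-4312717 + c(562) = -4312717 + (276 + 48*562) = -4312717 + (276 + 26976) = -4312717 + 27252 = -4285465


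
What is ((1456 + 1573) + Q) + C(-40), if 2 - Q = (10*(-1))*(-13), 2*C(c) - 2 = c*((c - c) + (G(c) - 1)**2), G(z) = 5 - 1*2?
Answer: 2822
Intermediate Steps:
G(z) = 3 (G(z) = 5 - 2 = 3)
C(c) = 1 + 2*c (C(c) = 1 + (c*((c - c) + (3 - 1)**2))/2 = 1 + (c*(0 + 2**2))/2 = 1 + (c*(0 + 4))/2 = 1 + (c*4)/2 = 1 + (4*c)/2 = 1 + 2*c)
Q = -128 (Q = 2 - 10*(-1)*(-13) = 2 - (-10)*(-13) = 2 - 1*130 = 2 - 130 = -128)
((1456 + 1573) + Q) + C(-40) = ((1456 + 1573) - 128) + (1 + 2*(-40)) = (3029 - 128) + (1 - 80) = 2901 - 79 = 2822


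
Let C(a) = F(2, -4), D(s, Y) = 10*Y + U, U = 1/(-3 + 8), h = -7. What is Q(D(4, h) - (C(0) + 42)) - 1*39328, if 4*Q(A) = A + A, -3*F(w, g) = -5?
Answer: -590771/15 ≈ -39385.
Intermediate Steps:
U = 1/5 ≈ 0.20000
F(w, g) = 5/3 (F(w, g) = -1/3*(-5) = 5/3)
D(s, Y) = 1/5 + 10*Y (D(s, Y) = 10*Y + 1/5 = 1/5 + 10*Y)
C(a) = 5/3
Q(A) = A/2 (Q(A) = (A + A)/4 = (2*A)/4 = A/2)
Q(D(4, h) - (C(0) + 42)) - 1*39328 = ((1/5 + 10*(-7)) - (5/3 + 42))/2 - 1*39328 = ((1/5 - 70) - 1*131/3)/2 - 39328 = (-349/5 - 131/3)/2 - 39328 = (1/2)*(-1702/15) - 39328 = -851/15 - 39328 = -590771/15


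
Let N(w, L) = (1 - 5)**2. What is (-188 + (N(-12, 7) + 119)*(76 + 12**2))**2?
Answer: 870958144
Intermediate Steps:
N(w, L) = 16 (N(w, L) = (-4)**2 = 16)
(-188 + (N(-12, 7) + 119)*(76 + 12**2))**2 = (-188 + (16 + 119)*(76 + 12**2))**2 = (-188 + 135*(76 + 144))**2 = (-188 + 135*220)**2 = (-188 + 29700)**2 = 29512**2 = 870958144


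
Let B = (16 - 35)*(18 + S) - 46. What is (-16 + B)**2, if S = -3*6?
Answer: 3844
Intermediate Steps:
S = -18
B = -46 (B = (16 - 35)*(18 - 18) - 46 = -19*0 - 46 = 0 - 46 = -46)
(-16 + B)**2 = (-16 - 46)**2 = (-62)**2 = 3844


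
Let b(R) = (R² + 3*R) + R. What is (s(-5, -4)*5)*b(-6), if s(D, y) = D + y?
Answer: -540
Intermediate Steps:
b(R) = R² + 4*R
(s(-5, -4)*5)*b(-6) = ((-5 - 4)*5)*(-6*(4 - 6)) = (-9*5)*(-6*(-2)) = -45*12 = -540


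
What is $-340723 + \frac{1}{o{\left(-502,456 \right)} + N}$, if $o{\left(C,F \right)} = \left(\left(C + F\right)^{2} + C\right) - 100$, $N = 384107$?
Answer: $- \frac{131389943982}{385621} \approx -3.4072 \cdot 10^{5}$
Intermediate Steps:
$o{\left(C,F \right)} = -100 + C + \left(C + F\right)^{2}$ ($o{\left(C,F \right)} = \left(C + \left(C + F\right)^{2}\right) - 100 = -100 + C + \left(C + F\right)^{2}$)
$-340723 + \frac{1}{o{\left(-502,456 \right)} + N} = -340723 + \frac{1}{\left(-100 - 502 + \left(-502 + 456\right)^{2}\right) + 384107} = -340723 + \frac{1}{\left(-100 - 502 + \left(-46\right)^{2}\right) + 384107} = -340723 + \frac{1}{\left(-100 - 502 + 2116\right) + 384107} = -340723 + \frac{1}{1514 + 384107} = -340723 + \frac{1}{385621} = - \frac{131389943982}{385621}$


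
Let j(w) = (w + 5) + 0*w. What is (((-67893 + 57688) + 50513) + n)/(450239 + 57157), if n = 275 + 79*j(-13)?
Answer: 13317/169132 ≈ 0.078737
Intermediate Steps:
j(w) = 5 + w (j(w) = (5 + w) + 0 = 5 + w)
n = -357 (n = 275 + 79*(5 - 13) = 275 + 79*(-8) = 275 - 632 = -357)
(((-67893 + 57688) + 50513) + n)/(450239 + 57157) = (((-67893 + 57688) + 50513) - 357)/(450239 + 57157) = ((-10205 + 50513) - 357)/507396 = (40308 - 357)*(1/507396) = 39951*(1/507396) = 13317/169132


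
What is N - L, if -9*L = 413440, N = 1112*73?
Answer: 1144024/9 ≈ 1.2711e+5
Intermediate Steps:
N = 81176
L = -413440/9 (L = -⅑*413440 = -413440/9 ≈ -45938.)
N - L = 81176 - 1*(-413440/9) = 81176 + 413440/9 = 1144024/9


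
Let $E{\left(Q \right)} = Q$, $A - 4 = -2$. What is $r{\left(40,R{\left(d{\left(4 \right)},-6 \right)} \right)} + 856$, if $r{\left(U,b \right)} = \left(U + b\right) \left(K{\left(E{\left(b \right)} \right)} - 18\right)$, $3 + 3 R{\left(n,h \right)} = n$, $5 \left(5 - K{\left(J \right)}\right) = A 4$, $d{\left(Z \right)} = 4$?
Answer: $\frac{4007}{15} \approx 267.13$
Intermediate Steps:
$A = 2$ ($A = 4 - 2 = 2$)
$K{\left(J \right)} = \frac{17}{5}$ ($K{\left(J \right)} = 5 - \frac{2 \cdot 4}{5} = 5 - \frac{8}{5} = \frac{17}{5}$)
$R{\left(n,h \right)} = -1 + \frac{n}{3}$
$r{\left(U,b \right)} = - \frac{73 U}{5} - \frac{73 b}{5}$ ($r{\left(U,b \right)} = \left(U + b\right) \left(\frac{17}{5} - 18\right) = \left(U + b\right) \left(- \frac{73}{5}\right) = - \frac{73 U}{5} - \frac{73 b}{5}$)
$r{\left(40,R{\left(d{\left(4 \right)},-6 \right)} \right)} + 856 = \left(\left(- \frac{73}{5}\right) 40 - \frac{73 \left(-1 + \frac{1}{3} \cdot 4\right)}{5}\right) + 856 = \left(-584 - \frac{73 \left(-1 + \frac{4}{3}\right)}{5}\right) + 856 = \left(-584 - \frac{73}{15}\right) + 856 = - \frac{8833}{15} + 856 = \frac{4007}{15}$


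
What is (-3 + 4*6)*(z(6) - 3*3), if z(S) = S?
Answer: -63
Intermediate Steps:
(-3 + 4*6)*(z(6) - 3*3) = (-3 + 4*6)*(6 - 3*3) = (-3 + 24)*(6 - 9) = 21*(-3) = -63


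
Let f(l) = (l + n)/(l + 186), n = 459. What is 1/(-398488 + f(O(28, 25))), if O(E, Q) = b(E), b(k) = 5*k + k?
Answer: -118/47021375 ≈ -2.5095e-6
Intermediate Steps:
b(k) = 6*k
O(E, Q) = 6*E
f(l) = (459 + l)/(186 + l) (f(l) = (l + 459)/(l + 186) = (459 + l)/(186 + l))
1/(-398488 + f(O(28, 25))) = 1/(-398488 + (459 + 6*28)/(186 + 6*28)) = 1/(-398488 + (459 + 168)/(186 + 168)) = 1/(-398488 + 627/354) = 1/(-398488 + (1/354)*627) = 1/(-398488 + 209/118) = 1/(-47021375/118) = -118/47021375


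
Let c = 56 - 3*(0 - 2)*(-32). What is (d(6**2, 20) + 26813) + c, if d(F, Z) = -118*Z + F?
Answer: 24353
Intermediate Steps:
d(F, Z) = F - 118*Z
c = -136 (c = 56 - 3*(-2)*(-32) = 56 + 6*(-32) = 56 - 192 = -136)
(d(6**2, 20) + 26813) + c = ((6**2 - 118*20) + 26813) - 136 = ((36 - 2360) + 26813) - 136 = (-2324 + 26813) - 136 = 24489 - 136 = 24353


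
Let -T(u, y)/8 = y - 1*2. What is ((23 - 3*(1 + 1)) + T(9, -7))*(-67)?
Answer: -5963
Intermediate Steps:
T(u, y) = 16 - 8*y (T(u, y) = -8*(y - 1*2) = -8*(y - 2) = -8*(-2 + y) = 16 - 8*y)
((23 - 3*(1 + 1)) + T(9, -7))*(-67) = ((23 - 3*(1 + 1)) + (16 - 8*(-7)))*(-67) = ((23 - 3*2) + (16 + 56))*(-67) = ((23 - 1*6) + 72)*(-67) = ((23 - 6) + 72)*(-67) = (17 + 72)*(-67) = 89*(-67) = -5963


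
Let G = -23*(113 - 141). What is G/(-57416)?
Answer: -161/14354 ≈ -0.011216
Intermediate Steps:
G = 644 (G = -23*(-28) = 644)
G/(-57416) = 644/(-57416) = 644*(-1/57416) = -161/14354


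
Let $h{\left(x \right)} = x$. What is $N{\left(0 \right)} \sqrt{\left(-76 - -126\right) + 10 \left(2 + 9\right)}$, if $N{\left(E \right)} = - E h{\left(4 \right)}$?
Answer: $0$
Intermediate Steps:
$N{\left(E \right)} = - 4 E$ ($N{\left(E \right)} = - E 4 = - 4 E$)
$N{\left(0 \right)} \sqrt{\left(-76 - -126\right) + 10 \left(2 + 9\right)} = \left(-4\right) 0 \sqrt{\left(-76 - -126\right) + 10 \left(2 + 9\right)} = 0 \sqrt{\left(-76 + 126\right) + 10 \cdot 11} = 0 \sqrt{50 + 110} = 0 \sqrt{160} = 0 \cdot 4 \sqrt{10} = 0$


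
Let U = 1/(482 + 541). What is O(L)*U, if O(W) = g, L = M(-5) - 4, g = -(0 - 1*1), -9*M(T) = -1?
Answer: 1/1023 ≈ 0.00097752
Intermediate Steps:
M(T) = 1/9 (M(T) = -1/9*(-1) = 1/9)
U = 1/1023 ≈ 0.00097752
g = 1 (g = -(0 - 1) = -1*(-1) = 1)
L = -35/9 (L = 1/9 - 4 = -35/9 ≈ -3.8889)
O(W) = 1
O(L)*U = 1*(1/1023) = 1/1023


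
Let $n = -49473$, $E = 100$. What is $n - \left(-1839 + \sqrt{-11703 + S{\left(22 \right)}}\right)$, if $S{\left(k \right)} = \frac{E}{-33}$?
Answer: $-47634 - \frac{i \sqrt{12747867}}{33} \approx -47634.0 - 108.19 i$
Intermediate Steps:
$S{\left(k \right)} = - \frac{100}{33}$ ($S{\left(k \right)} = \frac{100}{-33} = 100 \left(- \frac{1}{33}\right) = - \frac{100}{33}$)
$n - \left(-1839 + \sqrt{-11703 + S{\left(22 \right)}}\right) = -49473 - \left(-1839 + \sqrt{-11703 - \frac{100}{33}}\right) = -49473 - \left(-1839 + \sqrt{- \frac{386299}{33}}\right) = -49473 - \left(-1839 + \frac{i \sqrt{12747867}}{33}\right) = -49473 + \left(1839 - \frac{i \sqrt{12747867}}{33}\right) = -47634 - \frac{i \sqrt{12747867}}{33}$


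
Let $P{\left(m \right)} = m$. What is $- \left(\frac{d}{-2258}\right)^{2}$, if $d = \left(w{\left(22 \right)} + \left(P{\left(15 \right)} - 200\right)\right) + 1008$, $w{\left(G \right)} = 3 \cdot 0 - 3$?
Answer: $- \frac{168100}{1274641} \approx -0.13188$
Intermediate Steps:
$w{\left(G \right)} = -3$ ($w{\left(G \right)} = 0 - 3 = -3$)
$d = 820$ ($d = \left(-3 + \left(15 - 200\right)\right) + 1008 = \left(-3 - 185\right) + 1008 = -188 + 1008 = 820$)
$- \left(\frac{d}{-2258}\right)^{2} = - \left(\frac{820}{-2258}\right)^{2} = - \left(820 \left(- \frac{1}{2258}\right)\right)^{2} = - \left(- \frac{410}{1129}\right)^{2} = \left(-1\right) \frac{168100}{1274641} = - \frac{168100}{1274641}$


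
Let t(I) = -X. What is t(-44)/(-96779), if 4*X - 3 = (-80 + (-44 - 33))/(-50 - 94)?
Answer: 589/55744704 ≈ 1.0566e-5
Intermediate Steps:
X = 589/576 (X = ¾ + ((-80 + (-44 - 33))/(-50 - 94))/4 = ¾ + ((-80 - 77)/(-144))/4 = ¾ + (-157*(-1/144))/4 = ¾ + (¼)*(157/144) = ¾ + 157/576 = 589/576 ≈ 1.0226)
t(I) = -589/576 (t(I) = -1*589/576 = -589/576)
t(-44)/(-96779) = -589/576/(-96779) = -589/576*(-1/96779) = 589/55744704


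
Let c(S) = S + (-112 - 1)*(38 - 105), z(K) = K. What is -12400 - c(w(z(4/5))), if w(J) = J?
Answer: -99859/5 ≈ -19972.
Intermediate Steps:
c(S) = 7571 + S (c(S) = S - 113*(-67) = S + 7571 = 7571 + S)
-12400 - c(w(z(4/5))) = -12400 - (7571 + 4/5) = -12400 - 1*37859/5 = -12400 - 37859/5 = -99859/5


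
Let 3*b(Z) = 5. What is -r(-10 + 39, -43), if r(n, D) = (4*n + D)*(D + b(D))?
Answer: 9052/3 ≈ 3017.3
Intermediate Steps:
b(Z) = 5/3 (b(Z) = (1/3)*5 = 5/3)
r(n, D) = (5/3 + D)*(D + 4*n) (r(n, D) = (4*n + D)*(D + 5/3) = (D + 4*n)*(5/3 + D) = (5/3 + D)*(D + 4*n))
-r(-10 + 39, -43) = -((-43)**2 + (5/3)*(-43) + 20*(-10 + 39)/3 + 4*(-43)*(-10 + 39)) = -(1849 - 215/3 + (20/3)*29 + 4*(-43)*29) = -(1849 - 215/3 + 580/3 - 4988) = -1*(-9052/3) = 9052/3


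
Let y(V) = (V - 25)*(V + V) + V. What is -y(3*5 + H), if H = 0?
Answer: 285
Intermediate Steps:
y(V) = V + 2*V*(-25 + V) (y(V) = (-25 + V)*(2*V) + V = 2*V*(-25 + V) + V = V + 2*V*(-25 + V))
-y(3*5 + H) = -(3*5 + 0)*(-49 + 2*(3*5 + 0)) = -(15 + 0)*(-49 + 2*(15 + 0)) = -15*(-49 + 2*15) = -15*(-49 + 30) = -15*(-19) = -1*(-285) = 285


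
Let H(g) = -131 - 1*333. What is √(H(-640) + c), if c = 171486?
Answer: √171022 ≈ 413.55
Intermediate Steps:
H(g) = -464 (H(g) = -131 - 333 = -464)
√(H(-640) + c) = √(-464 + 171486) = √171022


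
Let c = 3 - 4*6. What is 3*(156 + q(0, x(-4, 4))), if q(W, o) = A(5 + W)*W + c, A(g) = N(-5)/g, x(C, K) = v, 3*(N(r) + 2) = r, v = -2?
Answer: 405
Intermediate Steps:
N(r) = -2 + r/3
x(C, K) = -2
A(g) = -11/(3*g) (A(g) = (-2 + (⅓)*(-5))/g = (-2 - 5/3)/g = -11/(3*g))
c = -21 (c = 3 - 24 = -21)
q(W, o) = -21 - 11*W/(3*(5 + W)) (q(W, o) = (-11/(3*(5 + W)))*W - 21 = -11*W/(3*(5 + W)) - 21 = -21 - 11*W/(3*(5 + W)))
3*(156 + q(0, x(-4, 4))) = 3*(156 + (-315 - 74*0)/(3*(5 + 0))) = 3*(156 + (⅓)*(-315 + 0)/5) = 3*(156 + (⅓)*(⅕)*(-315)) = 3*(156 - 21) = 3*135 = 405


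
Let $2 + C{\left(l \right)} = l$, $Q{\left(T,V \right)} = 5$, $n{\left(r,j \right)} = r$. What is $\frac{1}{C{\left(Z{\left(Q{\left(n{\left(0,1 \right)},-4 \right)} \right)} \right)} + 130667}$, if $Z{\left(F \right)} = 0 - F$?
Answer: $\frac{1}{130660} \approx 7.6534 \cdot 10^{-6}$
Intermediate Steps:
$Z{\left(F \right)} = - F$
$C{\left(l \right)} = -2 + l$
$\frac{1}{C{\left(Z{\left(Q{\left(n{\left(0,1 \right)},-4 \right)} \right)} \right)} + 130667} = \frac{1}{\left(-2 - 5\right) + 130667} = \frac{1}{-7 + 130667} = \frac{1}{130660}$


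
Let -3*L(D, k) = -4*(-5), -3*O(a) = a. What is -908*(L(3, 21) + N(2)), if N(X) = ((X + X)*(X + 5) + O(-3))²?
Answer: -2272724/3 ≈ -7.5758e+5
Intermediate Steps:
O(a) = -a/3
L(D, k) = -20/3 (L(D, k) = -(-4)*(-5)/3 = -⅓*20 = -20/3)
N(X) = (1 + 2*X*(5 + X))² (N(X) = ((X + X)*(X + 5) - ⅓*(-3))² = ((2*X)*(5 + X) + 1)² = (2*X*(5 + X) + 1)² = (1 + 2*X*(5 + X))²)
-908*(L(3, 21) + N(2)) = -908*(-20/3 + (1 + 2*2² + 10*2)²) = -908*(-20/3 + (1 + 2*4 + 20)²) = -908*(-20/3 + (1 + 8 + 20)²) = -908*(-20/3 + 29²) = -908*(-20/3 + 841) = -908*2503/3 = -2272724/3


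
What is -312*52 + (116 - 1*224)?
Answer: -16332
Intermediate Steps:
-312*52 + (116 - 1*224) = -16224 + (116 - 224) = -16224 - 108 = -16332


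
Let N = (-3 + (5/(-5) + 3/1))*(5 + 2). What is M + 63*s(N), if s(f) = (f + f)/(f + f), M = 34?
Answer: 97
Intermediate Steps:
N = -7 (N = (-3 + (5*(-⅕) + 3*1))*7 = (-3 + (-1 + 3))*7 = (-3 + 2)*7 = -1*7 = -7)
s(f) = 1 (s(f) = (2*f)/((2*f)) = (2*f)*(1/(2*f)) = 1)
M + 63*s(N) = 34 + 63*1 = 34 + 63 = 97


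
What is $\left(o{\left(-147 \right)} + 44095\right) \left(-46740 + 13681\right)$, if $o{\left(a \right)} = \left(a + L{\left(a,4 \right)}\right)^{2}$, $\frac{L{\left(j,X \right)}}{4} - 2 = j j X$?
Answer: $-3948661512707080$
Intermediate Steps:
$L{\left(j,X \right)} = 8 + 4 X j^{2}$ ($L{\left(j,X \right)} = 8 + 4 j j X = 8 + 4 j^{2} X = 8 + 4 X j^{2}$)
$o{\left(a \right)} = \left(8 + a + 16 a^{2}\right)^{2}$ ($o{\left(a \right)} = \left(a + \left(8 + 4 \cdot 4 a^{2}\right)\right)^{2} = \left(a + \left(8 + 16 a^{2}\right)\right)^{2} = \left(8 + a + 16 a^{2}\right)^{2}$)
$\left(o{\left(-147 \right)} + 44095\right) \left(-46740 + 13681\right) = \left(\left(8 - 147 + 16 \left(-147\right)^{2}\right)^{2} + 44095\right) \left(-46740 + 13681\right) = \left(\left(8 - 147 + 16 \cdot 21609\right)^{2} + 44095\right) \left(-33059\right) = \left(\left(8 - 147 + 345744\right)^{2} + 44095\right) \left(-33059\right) = \left(345605^{2} + 44095\right) \left(-33059\right) = \left(119442816025 + 44095\right) \left(-33059\right) = 119442860120 \left(-33059\right) = -3948661512707080$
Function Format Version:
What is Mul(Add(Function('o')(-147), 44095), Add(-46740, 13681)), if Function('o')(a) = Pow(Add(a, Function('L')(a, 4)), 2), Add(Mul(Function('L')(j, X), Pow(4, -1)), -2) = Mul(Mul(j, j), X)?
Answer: -3948661512707080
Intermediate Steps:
Function('L')(j, X) = Add(8, Mul(4, X, Pow(j, 2))) (Function('L')(j, X) = Add(8, Mul(4, Mul(Mul(j, j), X))) = Add(8, Mul(4, Mul(Pow(j, 2), X))) = Add(8, Mul(4, Mul(X, Pow(j, 2)))) = Add(8, Mul(4, X, Pow(j, 2))))
Function('o')(a) = Pow(Add(8, a, Mul(16, Pow(a, 2))), 2) (Function('o')(a) = Pow(Add(a, Add(8, Mul(4, 4, Pow(a, 2)))), 2) = Pow(Add(a, Add(8, Mul(16, Pow(a, 2)))), 2) = Pow(Add(8, a, Mul(16, Pow(a, 2))), 2))
Mul(Add(Function('o')(-147), 44095), Add(-46740, 13681)) = Mul(Add(Pow(Add(8, -147, Mul(16, Pow(-147, 2))), 2), 44095), Add(-46740, 13681)) = Mul(Add(Pow(Add(8, -147, Mul(16, 21609)), 2), 44095), -33059) = Mul(Add(Pow(Add(8, -147, 345744), 2), 44095), -33059) = Mul(Add(Pow(345605, 2), 44095), -33059) = Mul(Add(119442816025, 44095), -33059) = Mul(119442860120, -33059) = -3948661512707080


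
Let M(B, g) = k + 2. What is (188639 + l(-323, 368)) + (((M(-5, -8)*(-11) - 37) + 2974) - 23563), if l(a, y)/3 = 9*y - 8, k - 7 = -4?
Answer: 177870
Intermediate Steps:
k = 3 (k = 7 - 4 = 3)
l(a, y) = -24 + 27*y (l(a, y) = 3*(9*y - 8) = 3*(-8 + 9*y) = -24 + 27*y)
M(B, g) = 5 (M(B, g) = 3 + 2 = 5)
(188639 + l(-323, 368)) + (((M(-5, -8)*(-11) - 37) + 2974) - 23563) = (188639 + (-24 + 27*368)) + (((5*(-11) - 37) + 2974) - 23563) = (188639 + (-24 + 9936)) + (((-55 - 37) + 2974) - 23563) = (188639 + 9912) + ((-92 + 2974) - 23563) = 198551 + (2882 - 23563) = 198551 - 20681 = 177870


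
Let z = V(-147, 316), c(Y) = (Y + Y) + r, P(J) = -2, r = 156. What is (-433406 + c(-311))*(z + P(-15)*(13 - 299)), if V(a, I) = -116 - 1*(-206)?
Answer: -287223264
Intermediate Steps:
V(a, I) = 90 (V(a, I) = -116 + 206 = 90)
c(Y) = 156 + 2*Y (c(Y) = (Y + Y) + 156 = 2*Y + 156 = 156 + 2*Y)
z = 90
(-433406 + c(-311))*(z + P(-15)*(13 - 299)) = (-433406 + (156 + 2*(-311)))*(90 - 2*(13 - 299)) = (-433406 + (156 - 622))*(90 - 2*(-286)) = (-433406 - 466)*(90 + 572) = -433872*662 = -287223264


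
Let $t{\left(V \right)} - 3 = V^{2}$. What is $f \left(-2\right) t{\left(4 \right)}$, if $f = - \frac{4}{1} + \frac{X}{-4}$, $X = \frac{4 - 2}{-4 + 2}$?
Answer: $\frac{285}{2} \approx 142.5$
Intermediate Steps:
$t{\left(V \right)} = 3 + V^{2}$
$X = -1$ ($X = \frac{2}{-2} = 2 \left(- \frac{1}{2}\right) = -1$)
$f = - \frac{15}{4}$ ($f = - \frac{4}{1} - \frac{1}{-4} = \left(-4\right) 1 - - \frac{1}{4} = -4 + \frac{1}{4} = - \frac{15}{4} \approx -3.75$)
$f \left(-2\right) t{\left(4 \right)} = \left(- \frac{15}{4}\right) \left(-2\right) \left(3 + 4^{2}\right) = \frac{15 \left(3 + 16\right)}{2} = \frac{15}{2} \cdot 19 = \frac{285}{2}$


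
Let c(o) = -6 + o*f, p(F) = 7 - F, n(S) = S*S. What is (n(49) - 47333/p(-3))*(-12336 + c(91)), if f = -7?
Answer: 302709217/10 ≈ 3.0271e+7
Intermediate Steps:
n(S) = S**2
c(o) = -6 - 7*o (c(o) = -6 + o*(-7) = -6 - 7*o)
(n(49) - 47333/p(-3))*(-12336 + c(91)) = (49**2 - 47333/(7 - 1*(-3)))*(-12336 + (-6 - 7*91)) = (2401 - 47333/(7 + 3))*(-12336 + (-6 - 637)) = (2401 - 47333/10)*(-12336 - 643) = (2401 - 47333*1/10)*(-12979) = (2401 - 47333/10)*(-12979) = -23323/10*(-12979) = 302709217/10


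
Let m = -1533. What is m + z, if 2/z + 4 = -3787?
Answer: -5811605/3791 ≈ -1533.0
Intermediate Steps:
z = -2/3791 (z = 2/(-4 - 3787) = 2/(-3791) = 2*(-1/3791) = -2/3791 ≈ -0.00052757)
m + z = -1533 - 2/3791 = -5811605/3791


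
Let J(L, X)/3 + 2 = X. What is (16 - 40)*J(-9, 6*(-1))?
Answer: 576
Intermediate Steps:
J(L, X) = -6 + 3*X
(16 - 40)*J(-9, 6*(-1)) = (16 - 40)*(-6 + 3*(6*(-1))) = -24*(-6 + 3*(-6)) = -24*(-6 - 18) = -24*(-24) = 576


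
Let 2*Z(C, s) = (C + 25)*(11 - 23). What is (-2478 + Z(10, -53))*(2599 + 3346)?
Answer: -15980160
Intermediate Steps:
Z(C, s) = -150 - 6*C (Z(C, s) = ((C + 25)*(11 - 23))/2 = ((25 + C)*(-12))/2 = (-300 - 12*C)/2 = -150 - 6*C)
(-2478 + Z(10, -53))*(2599 + 3346) = (-2478 + (-150 - 6*10))*(2599 + 3346) = (-2478 + (-150 - 60))*5945 = (-2478 - 210)*5945 = -2688*5945 = -15980160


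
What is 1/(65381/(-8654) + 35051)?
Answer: 8654/303265973 ≈ 2.8536e-5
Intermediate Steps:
1/(65381/(-8654) + 35051) = 1/(65381*(-1/8654) + 35051) = 1/(-65381/8654 + 35051) = 1/(303265973/8654) = 8654/303265973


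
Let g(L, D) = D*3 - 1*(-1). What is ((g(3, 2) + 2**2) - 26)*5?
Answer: -75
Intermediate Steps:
g(L, D) = 1 + 3*D (g(L, D) = 3*D + 1 = 1 + 3*D)
((g(3, 2) + 2**2) - 26)*5 = (((1 + 3*2) + 2**2) - 26)*5 = (((1 + 6) + 4) - 26)*5 = ((7 + 4) - 26)*5 = (11 - 26)*5 = -15*5 = -75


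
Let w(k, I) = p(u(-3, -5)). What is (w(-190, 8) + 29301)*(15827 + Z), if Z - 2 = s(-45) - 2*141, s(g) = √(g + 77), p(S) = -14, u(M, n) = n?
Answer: 455324989 + 117148*√2 ≈ 4.5549e+8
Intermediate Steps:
s(g) = √(77 + g)
w(k, I) = -14
Z = -280 + 4*√2 (Z = 2 + (√(77 - 45) - 2*141) = 2 + (√32 - 1*282) = 2 + (4*√2 - 282) = 2 + (-282 + 4*√2) = -280 + 4*√2 ≈ -274.34)
(w(-190, 8) + 29301)*(15827 + Z) = (-14 + 29301)*(15827 + (-280 + 4*√2)) = 29287*(15547 + 4*√2) = 455324989 + 117148*√2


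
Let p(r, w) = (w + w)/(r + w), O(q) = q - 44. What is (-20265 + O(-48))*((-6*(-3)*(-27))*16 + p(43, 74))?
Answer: 18517622908/117 ≈ 1.5827e+8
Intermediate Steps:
O(q) = -44 + q
p(r, w) = 2*w/(r + w) (p(r, w) = (2*w)/(r + w) = 2*w/(r + w))
(-20265 + O(-48))*((-6*(-3)*(-27))*16 + p(43, 74)) = (-20265 + (-44 - 48))*((-6*(-3)*(-27))*16 + 2*74/(43 + 74)) = (-20265 - 92)*((18*(-27))*16 + 2*74/117) = -20357*(-486*16 + 2*74*(1/117)) = -20357*(-7776 + 148/117) = -20357*(-909644/117) = 18517622908/117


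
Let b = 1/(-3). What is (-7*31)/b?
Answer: 651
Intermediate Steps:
b = -⅓ ≈ -0.33333
(-7*31)/b = (-7*31)/(-⅓) = -217*(-3) = 651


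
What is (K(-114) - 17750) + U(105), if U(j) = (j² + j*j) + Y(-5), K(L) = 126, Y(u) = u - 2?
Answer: 4419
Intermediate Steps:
Y(u) = -2 + u
U(j) = -7 + 2*j² (U(j) = (j² + j*j) + (-2 - 5) = (j² + j²) - 7 = 2*j² - 7 = -7 + 2*j²)
(K(-114) - 17750) + U(105) = (126 - 17750) + (-7 + 2*105²) = -17624 + (-7 + 2*11025) = -17624 + (-7 + 22050) = -17624 + 22043 = 4419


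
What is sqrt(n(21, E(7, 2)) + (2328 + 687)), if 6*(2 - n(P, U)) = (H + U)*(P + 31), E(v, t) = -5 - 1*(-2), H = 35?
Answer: sqrt(24657)/3 ≈ 52.342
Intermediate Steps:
E(v, t) = -3 (E(v, t) = -5 + 2 = -3)
n(P, U) = 2 - (31 + P)*(35 + U)/6 (n(P, U) = 2 - (35 + U)*(P + 31)/6 = 2 - (35 + U)*(31 + P)/6 = 2 - (31 + P)*(35 + U)/6)
sqrt(n(21, E(7, 2)) + (2328 + 687)) = sqrt((-1073/6 - 35/6*21 - 31/6*(-3) - 1/6*21*(-3)) + (2328 + 687)) = sqrt((-1073/6 - 245/2 + 31/2 + 21/2) + 3015) = sqrt(-826/3 + 3015) = sqrt(8219/3) = sqrt(24657)/3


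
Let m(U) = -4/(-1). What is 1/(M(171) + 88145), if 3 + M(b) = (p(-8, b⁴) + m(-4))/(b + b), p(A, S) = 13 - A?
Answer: 342/30144589 ≈ 1.1345e-5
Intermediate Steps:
m(U) = 4 (m(U) = -4*(-1) = 4)
M(b) = -3 + 25/(2*b) (M(b) = -3 + ((13 - 1*(-8)) + 4)/(b + b) = -3 + ((13 + 8) + 4)/((2*b)) = -3 + (21 + 4)*(1/(2*b)) = -3 + 25*(1/(2*b)) = -3 + 25/(2*b))
1/(M(171) + 88145) = 1/((-3 + (25/2)/171) + 88145) = 1/((-3 + (25/2)*(1/171)) + 88145) = 1/((-3 + 25/342) + 88145) = 1/(-1001/342 + 88145) = 1/(30144589/342) = 342/30144589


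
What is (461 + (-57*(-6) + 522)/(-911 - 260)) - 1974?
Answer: -1772587/1171 ≈ -1513.7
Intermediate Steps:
(461 + (-57*(-6) + 522)/(-911 - 260)) - 1974 = (461 + (342 + 522)/(-1171)) - 1974 = (461 + 864*(-1/1171)) - 1974 = (461 - 864/1171) - 1974 = 538967/1171 - 1974 = -1772587/1171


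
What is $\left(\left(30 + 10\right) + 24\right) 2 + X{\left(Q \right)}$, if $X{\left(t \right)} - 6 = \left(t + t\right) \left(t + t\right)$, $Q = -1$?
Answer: $138$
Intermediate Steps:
$X{\left(t \right)} = 6 + 4 t^{2}$ ($X{\left(t \right)} = 6 + \left(t + t\right) \left(t + t\right) = 6 + 2 t 2 t = 6 + 4 t^{2}$)
$\left(\left(30 + 10\right) + 24\right) 2 + X{\left(Q \right)} = \left(\left(30 + 10\right) + 24\right) 2 + \left(6 + 4 \left(-1\right)^{2}\right) = \left(40 + 24\right) 2 + \left(6 + 4 \cdot 1\right) = 64 \cdot 2 + \left(6 + 4\right) = 128 + 10 = 138$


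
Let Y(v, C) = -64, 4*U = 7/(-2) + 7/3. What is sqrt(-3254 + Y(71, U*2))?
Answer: I*sqrt(3318) ≈ 57.602*I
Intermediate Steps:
U = -7/24 (U = (7/(-2) + 7/3)/4 = (7*(-1/2) + 7*(1/3))/4 = (-7/2 + 7/3)/4 = (1/4)*(-7/6) = -7/24 ≈ -0.29167)
sqrt(-3254 + Y(71, U*2)) = sqrt(-3254 - 64) = sqrt(-3318) = I*sqrt(3318)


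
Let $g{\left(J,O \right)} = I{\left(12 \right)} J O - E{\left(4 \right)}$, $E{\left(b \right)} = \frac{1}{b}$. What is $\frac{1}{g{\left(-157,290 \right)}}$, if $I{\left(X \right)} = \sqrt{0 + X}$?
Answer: $\frac{4}{398012332799} - \frac{1456960 \sqrt{3}}{398012332799} \approx -6.3403 \cdot 10^{-6}$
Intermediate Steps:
$I{\left(X \right)} = \sqrt{X}$
$g{\left(J,O \right)} = - \frac{1}{4} + 2 J O \sqrt{3}$ ($g{\left(J,O \right)} = \sqrt{12} J O - \frac{1}{4} = 2 \sqrt{3} J O - \frac{1}{4} = 2 J \sqrt{3} O - \frac{1}{4} = 2 J O \sqrt{3} - \frac{1}{4} = - \frac{1}{4} + 2 J O \sqrt{3}$)
$\frac{1}{g{\left(-157,290 \right)}} = \frac{1}{- \frac{1}{4} + 2 \left(-157\right) 290 \sqrt{3}} = \frac{1}{- \frac{1}{4} - 91060 \sqrt{3}}$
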